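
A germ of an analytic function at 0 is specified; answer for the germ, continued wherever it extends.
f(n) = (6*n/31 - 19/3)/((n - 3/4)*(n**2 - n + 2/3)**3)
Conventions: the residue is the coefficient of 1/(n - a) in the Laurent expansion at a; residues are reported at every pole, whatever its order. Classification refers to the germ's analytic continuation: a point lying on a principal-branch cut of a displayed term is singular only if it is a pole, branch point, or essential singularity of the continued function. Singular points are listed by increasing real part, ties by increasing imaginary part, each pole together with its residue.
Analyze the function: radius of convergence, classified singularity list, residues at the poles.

Radius of convergence at 0: 3/4.
At (1/2) - ((1/6)*sqrt(15))*i: a pole of order 3; residue (10607616/377177) + ((55707696/9429425)*sqrt(15))*i.
At (1/2) + ((1/6)*sqrt(15))*i: a pole of order 3; residue (10607616/377177) - ((55707696/9429425)*sqrt(15))*i.
At 3/4: a pole of order 1; residue -21215232/377177.

Denominator factor (n**2 - n + 2/3)^3: discriminant -5/3, complex-conjugate roots (1/2) + ((1/6)*sqrt(15))*i and (1/2) - ((1/6)*sqrt(15))*i; poles of order 3, moduli (1/3)*sqrt(6) and (1/3)*sqrt(6).
Denominator factor (n - 3/4): pole of order 1 at 3/4, modulus 3/4.
The radius of convergence is the smallest modulus among the singular points: 3/4.
The factor n**2 - n + 2/3 splits as (n - a)(n - a') with a = (1/2) - ((1/6)*sqrt(15))*i, a' = (1/2) + ((1/6)*sqrt(15))*i. At the order-3 pole a set g(n) = (n - a)^3*f(n) = [(6*n/31 - 19/3)/(n - 3/4)] / (n - a')^3.
Order-3 pole: residue = g''(a)/2; g''((1/2) - ((1/6)*sqrt(15))*i) = (21215232/377177) + ((111415392/9429425)*sqrt(15))*i, so the residue is (10607616/377177) + ((55707696/9429425)*sqrt(15))*i.
The factor n**2 - n + 2/3 splits as (n - a)(n - a') with a = (1/2) + ((1/6)*sqrt(15))*i, a' = (1/2) - ((1/6)*sqrt(15))*i. At the order-3 pole a set g(n) = (n - a)^3*f(n) = [(6*n/31 - 19/3)/(n - 3/4)] / (n - a')^3.
Order-3 pole: residue = g''(a)/2; g''((1/2) + ((1/6)*sqrt(15))*i) = (21215232/377177) - ((111415392/9429425)*sqrt(15))*i, so the residue is (10607616/377177) - ((55707696/9429425)*sqrt(15))*i.
At the order-1 pole 3/4 set g(n) = (n - (3/4))*f(n) = (6*n/31 - 19/3)/(n**2 - n + 2/3)**3.
Simple pole: residue = g(a) at a = 3/4, which is -21215232/377177.
List the singular points by increasing real part (a conjugate pair: the negative imaginary part first).


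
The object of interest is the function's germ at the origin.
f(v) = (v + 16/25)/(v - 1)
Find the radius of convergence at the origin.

The radius of convergence is 1.

Denominator factor (v - 1): pole of order 1 at 1, modulus 1.
The radius of convergence is the smallest modulus among the singular points: 1.


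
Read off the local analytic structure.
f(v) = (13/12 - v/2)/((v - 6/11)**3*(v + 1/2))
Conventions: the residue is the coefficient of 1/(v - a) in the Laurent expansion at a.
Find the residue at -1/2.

At the order-1 pole -1/2 set g(v) = (v - (-1/2))*f(v) = (13/12 - v/2)/(v - 6/11)**3.
Simple pole: residue = g(a) at a = -1/2, which is -42592/36501.

The residue is -42592/36501.


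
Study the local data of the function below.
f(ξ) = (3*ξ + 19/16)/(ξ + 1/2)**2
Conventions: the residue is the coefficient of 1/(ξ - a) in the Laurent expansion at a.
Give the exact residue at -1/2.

At the order-2 pole -1/2 set g(ξ) = (ξ - (-1/2))^2*f(ξ) = 3*ξ + 19/16.
Order-2 pole: residue = g'(a); g'(-1/2) = 3, so the residue is 3.

The residue is 3.


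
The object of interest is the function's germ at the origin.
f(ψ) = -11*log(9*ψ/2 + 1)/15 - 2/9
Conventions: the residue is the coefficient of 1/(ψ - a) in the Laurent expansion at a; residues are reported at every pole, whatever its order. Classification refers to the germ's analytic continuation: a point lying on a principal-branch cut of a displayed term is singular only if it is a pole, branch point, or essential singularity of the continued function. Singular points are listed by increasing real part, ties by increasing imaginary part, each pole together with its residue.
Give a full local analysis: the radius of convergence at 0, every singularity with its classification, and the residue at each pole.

Branch term (-11/15)*log(1 - ψ/(-2/9)): its argument vanishes at ψ = -2/9, a logarithmic branch point, modulus 2/9.
The radius of convergence is the smallest modulus among the singular points: 2/9.

Radius of convergence at 0: 2/9.
At -2/9: a logarithmic branch point.


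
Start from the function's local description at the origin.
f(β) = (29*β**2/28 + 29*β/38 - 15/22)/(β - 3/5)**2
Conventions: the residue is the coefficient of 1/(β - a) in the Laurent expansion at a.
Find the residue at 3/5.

At the order-2 pole 3/5 set g(β) = (β - (3/5))^2*f(β) = 29*β**2/28 + 29*β/38 - 15/22.
Order-2 pole: residue = g'(a); g'(3/5) = 1334/665, so the residue is 1334/665.

The residue is 1334/665.


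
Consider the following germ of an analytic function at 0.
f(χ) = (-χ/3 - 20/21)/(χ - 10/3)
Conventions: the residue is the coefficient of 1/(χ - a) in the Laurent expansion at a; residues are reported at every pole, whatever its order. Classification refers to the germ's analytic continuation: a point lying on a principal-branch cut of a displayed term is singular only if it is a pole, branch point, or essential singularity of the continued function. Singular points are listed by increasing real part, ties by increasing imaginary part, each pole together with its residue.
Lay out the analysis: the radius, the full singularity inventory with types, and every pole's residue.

Denominator factor (χ - 10/3): pole of order 1 at 10/3, modulus 10/3.
The radius of convergence is the smallest modulus among the singular points: 10/3.
At the order-1 pole 10/3 set g(χ) = (χ - (10/3))*f(χ) = -χ/3 - 20/21.
Simple pole: residue = g(a) at a = 10/3, which is -130/63.

Radius of convergence at 0: 10/3.
At 10/3: a pole of order 1; residue -130/63.


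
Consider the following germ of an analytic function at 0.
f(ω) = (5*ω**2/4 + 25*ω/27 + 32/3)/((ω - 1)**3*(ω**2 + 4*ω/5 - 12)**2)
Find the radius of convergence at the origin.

Denominator factor (ω - 1)^3: pole of order 3 at 1, modulus 1.
Denominator factor (ω**2 + 4*ω/5 - 12)^2: discriminant 1216/25, real irrational roots -2/5 + (4/5)*sqrt(19) and -2/5 - (4/5)*sqrt(19); poles of order 2, moduli -2/5 + (4/5)*sqrt(19) and 2/5 + (4/5)*sqrt(19).
The radius of convergence is the smallest modulus among the singular points: 1.

The radius of convergence is 1.


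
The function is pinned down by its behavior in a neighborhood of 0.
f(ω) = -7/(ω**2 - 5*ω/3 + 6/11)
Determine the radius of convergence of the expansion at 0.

Denominator factor (ω**2 - 5*ω/3 + 6/11): discriminant 59/99, real irrational roots 5/6 + (1/66)*sqrt(649) and 5/6 - (1/66)*sqrt(649); poles of order 1, moduli 5/6 + (1/66)*sqrt(649) and 5/6 - (1/66)*sqrt(649).
The radius of convergence is the smallest modulus among the singular points: 5/6 - (1/66)*sqrt(649).

The radius of convergence is 5/6 - (1/66)*sqrt(649).


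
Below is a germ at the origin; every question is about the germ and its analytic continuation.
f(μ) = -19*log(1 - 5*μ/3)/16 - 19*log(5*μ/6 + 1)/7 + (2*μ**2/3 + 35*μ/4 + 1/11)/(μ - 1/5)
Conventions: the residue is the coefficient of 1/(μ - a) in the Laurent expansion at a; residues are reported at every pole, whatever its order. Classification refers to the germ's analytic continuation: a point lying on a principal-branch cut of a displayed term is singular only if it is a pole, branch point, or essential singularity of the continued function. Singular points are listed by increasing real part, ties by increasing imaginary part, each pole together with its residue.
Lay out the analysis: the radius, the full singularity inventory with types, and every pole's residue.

Radius of convergence at 0: 1/5.
At -6/5: a logarithmic branch point.
At 1/5: a pole of order 1; residue 6163/3300.
At 3/5: a logarithmic branch point.

Denominator factor (μ - 1/5): pole of order 1 at 1/5, modulus 1/5.
Branch term (-19/7)*log(1 - μ/(-6/5)): its argument vanishes at μ = -6/5, a logarithmic branch point, modulus 6/5.
Branch term (-19/16)*log(1 - μ/(3/5)): its argument vanishes at μ = 3/5, a logarithmic branch point, modulus 3/5.
The radius of convergence is the smallest modulus among the singular points: 1/5.
The branch terms are analytic at 1/5 and contribute nothing to the residue; only the rational part matters.
At the order-1 pole 1/5 set g(μ) = (μ - (1/5))*(rational part) = 2*μ**2/3 + 35*μ/4 + 1/11.
Simple pole: residue = g(a) at a = 1/5, which is 6163/3300.
List the singular points by increasing real part (a conjugate pair: the negative imaginary part first).


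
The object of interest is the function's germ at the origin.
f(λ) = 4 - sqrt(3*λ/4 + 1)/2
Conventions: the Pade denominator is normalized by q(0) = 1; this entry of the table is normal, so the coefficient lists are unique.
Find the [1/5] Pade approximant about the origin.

Taylor coefficients needed (expand at 0): a_0 = 7/2, a_1 = -3/16, a_2 = 9/256, a_3 = -27/2048, a_4 = 405/65536, a_5 = -1701/524288, a_6 = 15309/8388608.
Write the denominator as Q(λ) = 1 + q1*λ + q2*λ^2 + q3*λ^3 + q4*λ^4 + q5*λ^5. Requiring Q*f - P = O(λ^7) with deg P <= 1 kills the coefficients of λ^2..λ^6 in Q*f:
  λ^2: a_2 + q1*a_1 + q2*a_0 = 0, i.e. 9/256 + (-3/16)*q1 + (7/2)*q2 = 0.
  λ^3: a_3 + q1*a_2 + q2*a_1 + q3*a_0 = 0, i.e. -27/2048 + (9/256)*q1 + (-3/16)*q2 + (7/2)*q3 = 0.
  λ^4: a_4 + q1*a_3 + q2*a_2 + q3*a_1 + q4*a_0 = 0, i.e. 405/65536 + (-27/2048)*q1 + (9/256)*q2 + (-3/16)*q3 + (7/2)*q4 = 0.
  λ^5: a_5 + q1*a_4 + q2*a_3 + q3*a_2 + q4*a_1 + q5*a_0 = 0, i.e. -1701/524288 + (405/65536)*q1 + (-27/2048)*q2 + (9/256)*q3 + (-3/16)*q4 + (7/2)*q5 = 0.
  λ^6: a_6 + q1*a_5 + q2*a_4 + q3*a_3 + q4*a_2 + q5*a_1 = 0, i.e. 15309/8388608 + (-1701/524288)*q1 + (405/65536)*q2 + (-27/2048)*q3 + (9/256)*q4 + (-3/16)*q5 = 0.
Solving this linear system: q1 = 42057/68176, q2 = 6273/272704, q3 = -10449/8726528, q4 = 36693/139624448, q5 = -110565/2233991168.
The numerator is Q*f truncated at degree 1: P0 = a_0 = 7/2; P1 = a_1 + q1*a_0 = 268833/136352.

The Pade approximant has numerator coefficients [7/2, 268833/136352]; denominator coefficients [1, 42057/68176, 6273/272704, -10449/8726528, 36693/139624448, -110565/2233991168].


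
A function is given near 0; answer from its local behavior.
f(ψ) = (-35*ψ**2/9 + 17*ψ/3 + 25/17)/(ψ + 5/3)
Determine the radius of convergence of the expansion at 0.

Denominator factor (ψ + 5/3): pole of order 1 at -5/3, modulus 5/3.
The radius of convergence is the smallest modulus among the singular points: 5/3.

The radius of convergence is 5/3.


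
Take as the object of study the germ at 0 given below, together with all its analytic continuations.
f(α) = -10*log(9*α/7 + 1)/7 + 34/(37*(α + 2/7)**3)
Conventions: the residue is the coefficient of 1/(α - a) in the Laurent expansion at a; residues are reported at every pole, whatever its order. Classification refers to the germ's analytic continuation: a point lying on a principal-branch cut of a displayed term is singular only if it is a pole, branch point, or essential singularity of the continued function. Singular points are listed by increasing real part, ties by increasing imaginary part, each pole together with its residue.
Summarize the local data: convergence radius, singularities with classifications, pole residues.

Radius of convergence at 0: 2/7.
At -7/9: a logarithmic branch point.
At -2/7: a pole of order 3; residue 0.

Denominator factor (α + 2/7)^3: pole of order 3 at -2/7, modulus 2/7.
Branch term (-10/7)*log(1 - α/(-7/9)): its argument vanishes at α = -7/9, a logarithmic branch point, modulus 7/9.
The radius of convergence is the smallest modulus among the singular points: 2/7.
The branch term is analytic at -2/7 and contributes nothing to the residue; only the rational part matters.
At the order-3 pole -2/7 set g(α) = (α - (-2/7))^3*(rational part) = 34/37.
Order-3 pole: residue = g''(a)/2; g''(-2/7) = 0, so the residue is 0.
List the singular points by increasing real part (a conjugate pair: the negative imaginary part first).


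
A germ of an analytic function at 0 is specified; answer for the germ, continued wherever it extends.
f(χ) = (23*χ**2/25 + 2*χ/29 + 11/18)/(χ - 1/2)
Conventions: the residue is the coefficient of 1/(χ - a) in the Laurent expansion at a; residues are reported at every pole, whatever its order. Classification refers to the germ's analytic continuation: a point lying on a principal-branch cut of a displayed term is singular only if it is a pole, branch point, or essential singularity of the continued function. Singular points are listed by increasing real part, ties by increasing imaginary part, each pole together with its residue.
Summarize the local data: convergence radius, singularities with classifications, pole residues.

Denominator factor (χ - 1/2): pole of order 1 at 1/2, modulus 1/2.
The radius of convergence is the smallest modulus among the singular points: 1/2.
At the order-1 pole 1/2 set g(χ) = (χ - (1/2))*f(χ) = 23*χ**2/25 + 2*χ/29 + 11/18.
Simple pole: residue = g(a) at a = 1/2, which is 22853/26100.

Radius of convergence at 0: 1/2.
At 1/2: a pole of order 1; residue 22853/26100.


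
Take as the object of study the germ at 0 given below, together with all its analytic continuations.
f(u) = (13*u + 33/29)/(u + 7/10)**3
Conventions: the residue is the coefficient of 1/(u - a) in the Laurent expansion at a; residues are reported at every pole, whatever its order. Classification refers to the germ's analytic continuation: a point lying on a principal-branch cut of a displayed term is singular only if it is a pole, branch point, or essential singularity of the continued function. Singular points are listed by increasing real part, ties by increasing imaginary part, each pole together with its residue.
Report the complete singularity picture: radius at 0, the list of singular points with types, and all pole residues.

Radius of convergence at 0: 7/10.
At -7/10: a pole of order 3; residue 0.

Denominator factor (u + 7/10)^3: pole of order 3 at -7/10, modulus 7/10.
The radius of convergence is the smallest modulus among the singular points: 7/10.
At the order-3 pole -7/10 set g(u) = (u - (-7/10))^3*f(u) = 13*u + 33/29.
Order-3 pole: residue = g''(a)/2; g''(-7/10) = 0, so the residue is 0.


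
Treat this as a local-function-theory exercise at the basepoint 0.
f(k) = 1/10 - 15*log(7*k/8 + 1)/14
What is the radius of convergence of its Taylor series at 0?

Branch term (-15/14)*log(1 - k/(-8/7)): its argument vanishes at k = -8/7, a logarithmic branch point, modulus 8/7.
The radius of convergence is the smallest modulus among the singular points: 8/7.

The radius of convergence is 8/7.


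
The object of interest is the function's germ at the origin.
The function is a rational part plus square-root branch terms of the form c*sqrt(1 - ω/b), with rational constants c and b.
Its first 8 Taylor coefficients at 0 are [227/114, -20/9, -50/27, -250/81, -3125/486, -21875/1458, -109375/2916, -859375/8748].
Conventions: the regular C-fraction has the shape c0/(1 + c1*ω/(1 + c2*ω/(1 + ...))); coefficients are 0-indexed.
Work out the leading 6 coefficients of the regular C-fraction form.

The regular C-fraction coefficients are [227/114, 760/681, -885/454, -1135/3186, -4175/3186, -177/334].

Taylor coefficients (read off): a_0 = 227/114, a_1 = -20/9, a_2 = -50/27, a_3 = -250/81, a_4 = -3125/486, a_5 = -21875/1458.
c0 = a_0 = 227/114. Peel one level at a time: if S = 1 + c*ω/S' with S'(0) = 1, then c is the ω-coefficient of S and S' = c*ω/(S - 1).
S_1 = c0/f = 1 + (760/681)*ω + (112100/51529)*ω^2 + ...; c1 = 760/681.
S_2 = c1*ω/(S_1 - 1) = 1 + (-885/454)*ω + (-25/36)*ω^2 + ...; c2 = -885/454.
S_3 = c2*ω/(S_2 - 1) = 1 + (-1135/3186)*ω + (-4738625/10150596)*ω^2 + ...; c3 = -1135/3186.
S_4 = c3*ω/(S_3 - 1) = 1 + (-4175/3186)*ω + (-25/36)*ω^2 + ...; c4 = -4175/3186.
S_5 = c4*ω/(S_4 - 1) = 1 + (-177/334)*ω + ...; c5 = -177/334.


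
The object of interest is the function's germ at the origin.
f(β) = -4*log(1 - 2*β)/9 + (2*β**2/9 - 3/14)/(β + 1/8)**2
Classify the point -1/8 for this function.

The denominator factor β + 1/8 vanishes at -1/8 and appears to the power 2; the numerator there equals -425/2016, nonzero, and no other factor vanishes.
The branch terms are analytic at this point.
Hence a pole whose order is the multiplicity, 2.

The point is a pole of order 2.


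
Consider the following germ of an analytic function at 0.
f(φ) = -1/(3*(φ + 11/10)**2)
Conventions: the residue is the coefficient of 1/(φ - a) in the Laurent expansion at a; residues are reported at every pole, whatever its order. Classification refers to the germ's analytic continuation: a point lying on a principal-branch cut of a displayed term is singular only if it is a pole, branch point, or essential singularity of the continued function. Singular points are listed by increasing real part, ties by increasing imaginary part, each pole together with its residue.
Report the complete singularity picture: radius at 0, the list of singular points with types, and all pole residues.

Denominator factor (φ + 11/10)^2: pole of order 2 at -11/10, modulus 11/10.
The radius of convergence is the smallest modulus among the singular points: 11/10.
At the order-2 pole -11/10 set g(φ) = (φ - (-11/10))^2*f(φ) = -1/3.
Order-2 pole: residue = g'(a); g'(-11/10) = 0, so the residue is 0.

Radius of convergence at 0: 11/10.
At -11/10: a pole of order 2; residue 0.


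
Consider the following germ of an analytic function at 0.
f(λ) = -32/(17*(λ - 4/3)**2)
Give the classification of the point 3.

Denominator factors: λ - 4/3 = 5/3 at λ = 3 — none vanishes.
So the germ continues analytically to 3.

The point is a regular point.


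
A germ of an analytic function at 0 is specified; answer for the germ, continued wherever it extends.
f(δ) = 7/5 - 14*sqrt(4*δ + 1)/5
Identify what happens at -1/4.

The term (-14/5)*sqrt(1 - δ/(-1/4)) has argument 1 - -1/4/(-1/4) = 0 at -1/4: a square-root (algebraic, two-sheeted) branch point; the remaining terms are analytic or single-valued there.

The point is an algebraic (square-root) branch point.


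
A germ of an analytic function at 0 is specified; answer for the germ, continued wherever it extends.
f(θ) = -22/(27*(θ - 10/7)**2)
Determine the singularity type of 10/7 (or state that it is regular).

The point is a pole of order 2.

The denominator factor θ - 10/7 vanishes at 10/7 and appears to the power 2; the numerator there equals -22/27, nonzero, and no other factor vanishes.
Hence a pole whose order is the multiplicity, 2.


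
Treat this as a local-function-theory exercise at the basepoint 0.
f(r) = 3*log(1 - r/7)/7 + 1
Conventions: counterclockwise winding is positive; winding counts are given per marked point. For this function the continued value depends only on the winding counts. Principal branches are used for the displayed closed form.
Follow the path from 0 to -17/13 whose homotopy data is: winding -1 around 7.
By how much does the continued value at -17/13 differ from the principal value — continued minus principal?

The rational part is single-valued and drops out of the difference; each branch term changes only by its own monodromy.
(3/7)*log(1 - r/(7)): each positive loop around 7 adds 2*pi*i to the log, so winding -1 contributes (3/7)*(-1)*2*pi*i = -(6/7)*pi*i.
Summing the contributions at r = -17/13 gives -(6/7)*pi*i.

Continued minus principal equals -(6/7)*pi*i.


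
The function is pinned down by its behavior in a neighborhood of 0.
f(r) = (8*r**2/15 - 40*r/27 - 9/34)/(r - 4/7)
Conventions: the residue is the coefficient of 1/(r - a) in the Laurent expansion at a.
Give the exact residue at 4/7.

The residue is -210767/224910.

At the order-1 pole 4/7 set g(r) = (r - (4/7))*f(r) = 8*r**2/15 - 40*r/27 - 9/34.
Simple pole: residue = g(a) at a = 4/7, which is -210767/224910.


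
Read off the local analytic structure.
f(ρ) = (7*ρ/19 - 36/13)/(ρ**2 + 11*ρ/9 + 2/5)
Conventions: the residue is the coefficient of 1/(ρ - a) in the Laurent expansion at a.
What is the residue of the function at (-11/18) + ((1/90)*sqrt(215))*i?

The factor ρ**2 + 11*ρ/9 + 2/5 splits as (ρ - a)(ρ - a') with a = (-11/18) + ((1/90)*sqrt(215))*i, a' = (-11/18) - ((1/90)*sqrt(215))*i. At the order-1 pole a set g(ρ) = (ρ - a)*f(ρ) = [7*ρ/19 - 36/13] / (ρ - a').
Simple pole: residue = g(a) at a = (-11/18) + ((1/90)*sqrt(215))*i, which is (7/38) + ((13313/21242)*sqrt(215))*i.

The residue is (7/38) + ((13313/21242)*sqrt(215))*i.


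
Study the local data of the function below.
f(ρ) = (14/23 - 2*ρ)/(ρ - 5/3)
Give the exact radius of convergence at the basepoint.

Denominator factor (ρ - 5/3): pole of order 1 at 5/3, modulus 5/3.
The radius of convergence is the smallest modulus among the singular points: 5/3.

The radius of convergence is 5/3.


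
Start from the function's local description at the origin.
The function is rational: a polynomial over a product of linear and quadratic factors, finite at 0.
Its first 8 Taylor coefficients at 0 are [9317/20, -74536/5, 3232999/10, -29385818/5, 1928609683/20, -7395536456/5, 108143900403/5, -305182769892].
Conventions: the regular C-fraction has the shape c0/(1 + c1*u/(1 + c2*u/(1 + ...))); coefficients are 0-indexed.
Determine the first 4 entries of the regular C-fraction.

The regular C-fraction coefficients are [9317/20, 32, -165/16, 1771/240].

Taylor coefficients (read off): a_0 = 9317/20, a_1 = -74536/5, a_2 = 3232999/10, a_3 = -29385818/5.
c0 = a_0 = 9317/20. Peel one level at a time: if S = 1 + c*u/S' with S'(0) = 1, then c is the u-coefficient of S and S' = c*u/(S - 1).
S_1 = c0/f = 1 + (32)*u + (330)*u^2 + ...; c1 = 32.
S_2 = c1*u/(S_1 - 1) = 1 + (-165/16)*u + (19481/256)*u^2 + ...; c2 = -165/16.
S_3 = c2*u/(S_2 - 1) = 1 + (1771/240)*u + ...; c3 = 1771/240.


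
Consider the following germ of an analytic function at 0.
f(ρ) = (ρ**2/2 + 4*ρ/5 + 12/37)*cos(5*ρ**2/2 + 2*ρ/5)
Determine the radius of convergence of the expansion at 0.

The factor cos(5*ρ**2/2 + 2*ρ/5) is entire and contributes no finite singular point.
The polynomial part has no poles.
No finite singular points: the Taylor series at 0 converges everywhere.

The radius of convergence is infinite.


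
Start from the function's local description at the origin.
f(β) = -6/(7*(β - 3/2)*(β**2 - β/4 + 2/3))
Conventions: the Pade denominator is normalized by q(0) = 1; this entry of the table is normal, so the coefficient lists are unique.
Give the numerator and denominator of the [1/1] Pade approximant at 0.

The Pade approximant has numerator coefficients [6/7, 36/25]; denominator coefficients [1, 383/600].

Taylor coefficients needed (expand at 0): a_0 = 6/7, a_1 = 25/28, a_2 = -383/672.
Write the denominator as Q(β) = 1 + q1*β. Requiring Q*f - P = O(β^3) with deg P <= 1 kills the coefficients of β^2..β^2 in Q*f:
  β^2: a_2 + q1*a_1 = 0, i.e. -383/672 + (25/28)*q1 = 0.
Solving this linear system: q1 = 383/600.
The numerator is Q*f truncated at degree 1: P0 = a_0 = 6/7; P1 = a_1 + q1*a_0 = 36/25.


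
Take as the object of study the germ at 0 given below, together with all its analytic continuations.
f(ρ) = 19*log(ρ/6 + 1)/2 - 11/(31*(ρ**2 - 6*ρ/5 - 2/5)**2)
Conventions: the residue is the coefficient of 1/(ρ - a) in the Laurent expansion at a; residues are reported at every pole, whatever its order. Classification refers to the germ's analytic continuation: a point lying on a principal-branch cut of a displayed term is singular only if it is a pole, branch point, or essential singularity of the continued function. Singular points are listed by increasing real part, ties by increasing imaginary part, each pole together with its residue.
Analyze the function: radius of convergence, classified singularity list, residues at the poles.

Radius of convergence at 0: -3/5 + (1/5)*sqrt(19).
At -6: a logarithmic branch point.
At 3/5 - (1/5)*sqrt(19): a pole of order 2; residue -(1375/44764)*sqrt(19).
At 3/5 + (1/5)*sqrt(19): a pole of order 2; residue (1375/44764)*sqrt(19).

Denominator factor (ρ**2 - 6*ρ/5 - 2/5)^2: discriminant 76/25, real irrational roots 3/5 + (1/5)*sqrt(19) and 3/5 - (1/5)*sqrt(19); poles of order 2, moduli 3/5 + (1/5)*sqrt(19) and -3/5 + (1/5)*sqrt(19).
Branch term (19/2)*log(1 - ρ/(-6)): its argument vanishes at ρ = -6, a logarithmic branch point, modulus 6.
The radius of convergence is the smallest modulus among the singular points: -3/5 + (1/5)*sqrt(19).
The branch term is analytic at 3/5 - (1/5)*sqrt(19) and contributes nothing to the residue; only the rational part matters.
The factor ρ**2 - 6*ρ/5 - 2/5 splits as (ρ - a)(ρ - a') with a = 3/5 - (1/5)*sqrt(19), a' = 3/5 + (1/5)*sqrt(19). At the order-2 pole a set g(ρ) = (ρ - a)^2*(rational part) = [-11/31] / (ρ - a')^2.
Order-2 pole: residue = g'(a); g'(3/5 - (1/5)*sqrt(19)) = -(1375/44764)*sqrt(19), so the residue is -(1375/44764)*sqrt(19).
The branch term is analytic at 3/5 + (1/5)*sqrt(19) and contributes nothing to the residue; only the rational part matters.
The factor ρ**2 - 6*ρ/5 - 2/5 splits as (ρ - a)(ρ - a') with a = 3/5 + (1/5)*sqrt(19), a' = 3/5 - (1/5)*sqrt(19). At the order-2 pole a set g(ρ) = (ρ - a)^2*(rational part) = [-11/31] / (ρ - a')^2.
Order-2 pole: residue = g'(a); g'(3/5 + (1/5)*sqrt(19)) = (1375/44764)*sqrt(19), so the residue is (1375/44764)*sqrt(19).
List the singular points by increasing real part (a conjugate pair: the negative imaginary part first).


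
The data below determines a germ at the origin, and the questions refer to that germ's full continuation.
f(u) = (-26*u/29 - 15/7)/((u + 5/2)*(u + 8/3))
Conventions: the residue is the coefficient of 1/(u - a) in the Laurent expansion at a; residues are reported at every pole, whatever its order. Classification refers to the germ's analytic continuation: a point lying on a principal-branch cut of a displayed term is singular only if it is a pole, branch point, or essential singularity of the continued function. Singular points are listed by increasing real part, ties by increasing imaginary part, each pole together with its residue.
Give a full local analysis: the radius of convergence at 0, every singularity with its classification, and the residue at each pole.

Radius of convergence at 0: 5/2.
At -8/3: a pole of order 1; residue -302/203.
At -5/2: a pole of order 1; residue 120/203.

Denominator factor (u + 5/2): pole of order 1 at -5/2, modulus 5/2.
Denominator factor (u + 8/3): pole of order 1 at -8/3, modulus 8/3.
The radius of convergence is the smallest modulus among the singular points: 5/2.
At the order-1 pole -8/3 set g(u) = (u - (-8/3))*f(u) = (-26*u/29 - 15/7)/(u + 5/2).
Simple pole: residue = g(a) at a = -8/3, which is -302/203.
At the order-1 pole -5/2 set g(u) = (u - (-5/2))*f(u) = (-26*u/29 - 15/7)/(u + 8/3).
Simple pole: residue = g(a) at a = -5/2, which is 120/203.
List the singular points by increasing real part (a conjugate pair: the negative imaginary part first).


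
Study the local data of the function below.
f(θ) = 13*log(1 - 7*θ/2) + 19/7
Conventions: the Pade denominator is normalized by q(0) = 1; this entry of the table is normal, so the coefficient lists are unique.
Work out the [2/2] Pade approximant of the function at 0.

Taylor coefficients needed (expand at 0): a_0 = 19/7, a_1 = -91/2, a_2 = -637/8, a_3 = -4459/24, a_4 = -31213/64.
Write the denominator as Q(θ) = 1 + q1*θ + q2*θ^2. Requiring Q*f - P = O(θ^5) with deg P <= 2 kills the coefficients of θ^3..θ^4 in Q*f:
  θ^3: a_3 + q1*a_2 + q2*a_1 = 0, i.e. -4459/24 + (-637/8)*q1 + (-91/2)*q2 = 0.
  θ^4: a_4 + q1*a_3 + q2*a_2 = 0, i.e. -31213/64 + (-4459/24)*q1 + (-637/8)*q2 = 0.
Solving this linear system: q1 = -7/2, q2 = 49/24.
The numerator is Q*f truncated at degree 2: P0 = a_0 = 19/7; P1 = a_1 + q1*a_0 = -55; P2 = a_2 + q1*a_1 + q2*a_0 = 511/6.

The Pade approximant has numerator coefficients [19/7, -55, 511/6]; denominator coefficients [1, -7/2, 49/24].


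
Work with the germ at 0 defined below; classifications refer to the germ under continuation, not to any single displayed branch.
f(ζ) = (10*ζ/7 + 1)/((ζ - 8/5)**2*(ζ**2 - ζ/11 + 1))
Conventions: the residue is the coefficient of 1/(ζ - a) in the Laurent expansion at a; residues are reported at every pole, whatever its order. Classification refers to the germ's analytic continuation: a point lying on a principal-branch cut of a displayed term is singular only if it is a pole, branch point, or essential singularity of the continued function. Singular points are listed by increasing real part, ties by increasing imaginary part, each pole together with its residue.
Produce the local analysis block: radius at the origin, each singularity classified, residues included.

Radius of convergence at 0: 1.
At (1/22) - ((1/22)*sqrt(483))*i: a pole of order 1; residue (941875/4114698) - ((11341825/1987399134)*sqrt(483))*i.
At (1/22) + ((1/22)*sqrt(483))*i: a pole of order 1; residue (941875/4114698) + ((11341825/1987399134)*sqrt(483))*i.
At 8/5: a pole of order 2; residue -941875/2057349.


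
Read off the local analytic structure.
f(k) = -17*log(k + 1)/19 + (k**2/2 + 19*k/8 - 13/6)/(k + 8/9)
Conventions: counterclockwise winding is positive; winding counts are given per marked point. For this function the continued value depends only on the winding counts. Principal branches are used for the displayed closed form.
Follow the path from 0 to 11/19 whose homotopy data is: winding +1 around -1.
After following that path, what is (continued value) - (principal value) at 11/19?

Continued minus principal equals -(34/19)*pi*i.

The rational part is single-valued and drops out of the difference; each branch term changes only by its own monodromy.
(-17/19)*log(1 - k/(-1)): each positive loop around -1 adds 2*pi*i to the log, so winding +1 contributes (-17/19)*(1)*2*pi*i = -(34/19)*pi*i.
Summing the contributions at k = 11/19 gives -(34/19)*pi*i.


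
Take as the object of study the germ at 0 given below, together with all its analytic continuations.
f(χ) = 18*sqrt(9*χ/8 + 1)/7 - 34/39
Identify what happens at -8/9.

The point is an algebraic (square-root) branch point.

The term (18/7)*sqrt(1 - χ/(-8/9)) has argument 1 - -8/9/(-8/9) = 0 at -8/9: a square-root (algebraic, two-sheeted) branch point; the remaining terms are analytic or single-valued there.


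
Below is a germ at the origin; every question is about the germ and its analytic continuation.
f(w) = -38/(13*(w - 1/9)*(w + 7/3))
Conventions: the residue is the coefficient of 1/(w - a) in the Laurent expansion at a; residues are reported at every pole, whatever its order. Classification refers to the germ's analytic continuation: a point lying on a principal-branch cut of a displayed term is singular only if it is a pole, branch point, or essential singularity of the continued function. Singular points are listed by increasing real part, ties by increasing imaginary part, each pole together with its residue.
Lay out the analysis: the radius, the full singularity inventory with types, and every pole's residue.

Denominator factor (w - 1/9): pole of order 1 at 1/9, modulus 1/9.
Denominator factor (w + 7/3): pole of order 1 at -7/3, modulus 7/3.
The radius of convergence is the smallest modulus among the singular points: 1/9.
At the order-1 pole -7/3 set g(w) = (w - (-7/3))*f(w) = -38/(13*(w - 1/9)).
Simple pole: residue = g(a) at a = -7/3, which is 171/143.
At the order-1 pole 1/9 set g(w) = (w - (1/9))*f(w) = -38/(13*(w + 7/3)).
Simple pole: residue = g(a) at a = 1/9, which is -171/143.
List the singular points by increasing real part (a conjugate pair: the negative imaginary part first).

Radius of convergence at 0: 1/9.
At -7/3: a pole of order 1; residue 171/143.
At 1/9: a pole of order 1; residue -171/143.


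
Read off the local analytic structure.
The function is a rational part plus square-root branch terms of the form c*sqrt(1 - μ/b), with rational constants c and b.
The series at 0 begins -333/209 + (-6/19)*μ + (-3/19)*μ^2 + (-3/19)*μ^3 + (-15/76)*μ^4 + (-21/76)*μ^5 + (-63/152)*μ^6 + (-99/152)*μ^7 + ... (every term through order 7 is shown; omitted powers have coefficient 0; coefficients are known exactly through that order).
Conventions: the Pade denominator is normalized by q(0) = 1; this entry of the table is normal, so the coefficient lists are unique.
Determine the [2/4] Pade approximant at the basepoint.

Taylor coefficients needed (read off): a_0 = -333/209, a_1 = -6/19, a_2 = -3/19, a_3 = -3/19, a_4 = -15/76, a_5 = -21/76, a_6 = -63/152.
Write the denominator as Q(μ) = 1 + q1*μ + q2*μ^2 + q3*μ^3 + q4*μ^4. Requiring Q*f - P = O(μ^7) with deg P <= 2 kills the coefficients of μ^3..μ^6 in Q*f:
  μ^3: a_3 + q1*a_2 + q2*a_1 + q3*a_0 = 0, i.e. -3/19 + (-3/19)*q1 + (-6/19)*q2 + (-333/209)*q3 = 0.
  μ^4: a_4 + q1*a_3 + q2*a_2 + q3*a_1 + q4*a_0 = 0, i.e. -15/76 + (-3/19)*q1 + (-3/19)*q2 + (-6/19)*q3 + (-333/209)*q4 = 0.
  μ^5: a_5 + q1*a_4 + q2*a_3 + q3*a_2 + q4*a_1 = 0, i.e. -21/76 + (-15/76)*q1 + (-3/19)*q2 + (-3/19)*q3 + (-6/19)*q4 = 0.
  μ^6: a_6 + q1*a_5 + q2*a_4 + q3*a_3 + q4*a_2 = 0, i.e. -63/152 + (-21/76)*q1 + (-15/76)*q2 + (-3/19)*q3 + (-3/19)*q4 = 0.
Solving this linear system: q1 = -6227/2477, q2 = 7635/4954, q3 = -385/2477, q4 = 33/9908.
The numerator is Q*f truncated at degree 2: P0 = a_0 = -333/209; P1 = a_1 + q1*a_0 = 1910109/517693; P2 = a_2 + q1*a_1 + q2*a_0 = -1883973/1035386.

The Pade approximant has numerator coefficients [-333/209, 1910109/517693, -1883973/1035386]; denominator coefficients [1, -6227/2477, 7635/4954, -385/2477, 33/9908].


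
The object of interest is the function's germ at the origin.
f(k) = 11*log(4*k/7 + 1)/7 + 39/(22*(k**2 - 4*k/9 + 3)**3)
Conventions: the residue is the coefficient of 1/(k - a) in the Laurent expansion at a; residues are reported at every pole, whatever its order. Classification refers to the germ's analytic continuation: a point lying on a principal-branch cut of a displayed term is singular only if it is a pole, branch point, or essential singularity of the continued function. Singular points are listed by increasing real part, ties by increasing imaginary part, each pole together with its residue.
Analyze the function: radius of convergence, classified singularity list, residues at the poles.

Denominator factor (k**2 - 4*k/9 + 3)^3: discriminant -956/81, complex-conjugate roots (2/9) + ((1/9)*sqrt(239))*i and (2/9) - ((1/9)*sqrt(239))*i; poles of order 3, moduli sqrt(3) and sqrt(3).
Branch term (11/7)*log(1 - k/(-7/4)): its argument vanishes at k = -7/4, a logarithmic branch point, modulus 7/4.
The radius of convergence is the smallest modulus among the singular points: sqrt(3).
The branch term is analytic at (2/9) - ((1/9)*sqrt(239))*i and contributes nothing to the residue; only the rational part matters.
The factor k**2 - 4*k/9 + 3 splits as (k - a)(k - a') with a = (2/9) - ((1/9)*sqrt(239))*i, a' = (2/9) + ((1/9)*sqrt(239))*i. At the order-3 pole a set g(k) = (k - a)^3*(rational part) = [39/22] / (k - a')^3.
Order-3 pole: residue = g''(a)/2; g''((2/9) - ((1/9)*sqrt(239))*i) = ((6908733/2402737744)*sqrt(239))*i, so the residue is ((6908733/4805475488)*sqrt(239))*i.
The branch term is analytic at (2/9) + ((1/9)*sqrt(239))*i and contributes nothing to the residue; only the rational part matters.
The factor k**2 - 4*k/9 + 3 splits as (k - a)(k - a') with a = (2/9) + ((1/9)*sqrt(239))*i, a' = (2/9) - ((1/9)*sqrt(239))*i. At the order-3 pole a set g(k) = (k - a)^3*(rational part) = [39/22] / (k - a')^3.
Order-3 pole: residue = g''(a)/2; g''((2/9) + ((1/9)*sqrt(239))*i) = -((6908733/2402737744)*sqrt(239))*i, so the residue is -((6908733/4805475488)*sqrt(239))*i.
List the singular points by increasing real part (a conjugate pair: the negative imaginary part first).

Radius of convergence at 0: sqrt(3).
At -7/4: a logarithmic branch point.
At (2/9) - ((1/9)*sqrt(239))*i: a pole of order 3; residue ((6908733/4805475488)*sqrt(239))*i.
At (2/9) + ((1/9)*sqrt(239))*i: a pole of order 3; residue -((6908733/4805475488)*sqrt(239))*i.


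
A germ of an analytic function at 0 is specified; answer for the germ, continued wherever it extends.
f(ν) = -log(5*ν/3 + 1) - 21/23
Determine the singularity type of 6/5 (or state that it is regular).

There is no denominator, hence no pole anywhere.
Branch term log(1 - ν/(-3/5)): argument at 6/5 is 3, nonzero, so 6/5 is not its branch point (a point on a principal cut is still regular for the continued germ).
So the germ continues analytically to 6/5.

The point is a regular point.


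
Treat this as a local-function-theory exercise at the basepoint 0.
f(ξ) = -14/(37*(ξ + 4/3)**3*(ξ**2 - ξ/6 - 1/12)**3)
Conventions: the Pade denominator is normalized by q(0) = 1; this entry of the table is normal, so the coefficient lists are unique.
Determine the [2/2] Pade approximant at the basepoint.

Taylor coefficients needed (expand at 0): a_0 = 10206/37, a_1 = -168399/74, a_2 = 3138345/148, a_3 = -86133537/592, a_4 = 4708880001/4736.
Write the denominator as Q(ξ) = 1 + q1*ξ + q2*ξ^2. Requiring Q*f - P = O(ξ^5) with deg P <= 2 kills the coefficients of ξ^3..ξ^4 in Q*f:
  ξ^3: a_3 + q1*a_2 + q2*a_1 = 0, i.e. -86133537/592 + (3138345/148)*q1 + (-168399/74)*q2 = 0.
  ξ^4: a_4 + q1*a_3 + q2*a_2 = 0, i.e. 4708880001/4736 + (-86133537/592)*q1 + (3138345/148)*q2 = 0.
Solving this linear system: q1 = 3690343/531848, q2 = 2299577/3191088.
The numerator is Q*f truncated at degree 2: P0 = a_0 = 10206/37; P1 = a_1 + q1*a_0 = -3558847509/9839188; P2 = a_2 + q1*a_1 + q2*a_0 = 220934345877/39356752.

The Pade approximant has numerator coefficients [10206/37, -3558847509/9839188, 220934345877/39356752]; denominator coefficients [1, 3690343/531848, 2299577/3191088].


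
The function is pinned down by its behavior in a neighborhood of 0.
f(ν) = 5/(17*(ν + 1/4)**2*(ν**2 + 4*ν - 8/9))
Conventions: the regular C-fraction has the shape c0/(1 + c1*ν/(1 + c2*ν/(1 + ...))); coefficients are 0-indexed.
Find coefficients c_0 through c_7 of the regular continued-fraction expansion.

Taylor coefficients (expand at 0): a_0 = -90/17, a_1 = 315/17, a_2 = -12015/68, a_3 = 19755/34, a_4 = -2372175/544, a_5 = 14751045/1088, a_6 = -416433645/4352, a_7 = 303081795/1088.
c0 = a_0 = -90/17. Peel one level at a time: if S = 1 + c*ν/S' with S'(0) = 1, then c is the ν-coefficient of S and S' = c*ν/(S - 1).
S_1 = c0/f = 1 + (7/2)*ν + (-169/8)*ν^2 + ...; c1 = 7/2.
S_2 = c1*ν/(S_1 - 1) = 1 + (169/28)*ν + (46705/784)*ν^2 + ...; c2 = 169/28.
S_3 = c2*ν/(S_2 - 1) = 1 + (-46705/4732)*ν + (395568/28561)*ν^2 + ...; c3 = -46705/4732.
S_4 = c3*ν/(S_3 - 1) = 1 + (11075904/7893145)*ν + (-6719376384/2181357025)*ν^2 + ...; c4 = 11075904/7893145.
S_5 = c4*ν/(S_4 - 1) = 1 + (281640528/128298635)*ν + (24336/7546009)*ν^2 + ...; c5 = 281640528/128298635.
S_6 = c5*ν/(S_5 - 1) = 1 + (-46705/31791031)*ν + (46705/133934329)*ν^2 + ...; c6 = -46705/31791031.
S_7 = c6*ν/(S_6 - 1) = 1 + (2747/11573)*ν + ...; c7 = 2747/11573.

The regular C-fraction coefficients are [-90/17, 7/2, 169/28, -46705/4732, 11075904/7893145, 281640528/128298635, -46705/31791031, 2747/11573].


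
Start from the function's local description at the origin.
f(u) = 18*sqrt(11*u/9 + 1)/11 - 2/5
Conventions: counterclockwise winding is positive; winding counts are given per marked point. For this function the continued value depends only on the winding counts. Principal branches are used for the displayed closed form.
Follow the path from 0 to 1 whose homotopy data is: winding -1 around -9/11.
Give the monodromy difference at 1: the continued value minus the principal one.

The rational part is single-valued and drops out of the difference; each branch term changes only by its own monodromy.
(18/11)*sqrt(1 - u/(-9/11)): winding -1 is odd, the square root flips sign, contributing -2*(18/11)*sqrt(1 - (1)/(-9/11)) = -2*(18/11)*sqrt(20/9) = -(24/11)*sqrt(5).
Summing the contributions at u = 1 gives -(24/11)*sqrt(5).

Continued minus principal equals -(24/11)*sqrt(5).


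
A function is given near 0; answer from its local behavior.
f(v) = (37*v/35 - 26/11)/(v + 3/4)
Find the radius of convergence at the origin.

The radius of convergence is 3/4.

Denominator factor (v + 3/4): pole of order 1 at -3/4, modulus 3/4.
The radius of convergence is the smallest modulus among the singular points: 3/4.
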